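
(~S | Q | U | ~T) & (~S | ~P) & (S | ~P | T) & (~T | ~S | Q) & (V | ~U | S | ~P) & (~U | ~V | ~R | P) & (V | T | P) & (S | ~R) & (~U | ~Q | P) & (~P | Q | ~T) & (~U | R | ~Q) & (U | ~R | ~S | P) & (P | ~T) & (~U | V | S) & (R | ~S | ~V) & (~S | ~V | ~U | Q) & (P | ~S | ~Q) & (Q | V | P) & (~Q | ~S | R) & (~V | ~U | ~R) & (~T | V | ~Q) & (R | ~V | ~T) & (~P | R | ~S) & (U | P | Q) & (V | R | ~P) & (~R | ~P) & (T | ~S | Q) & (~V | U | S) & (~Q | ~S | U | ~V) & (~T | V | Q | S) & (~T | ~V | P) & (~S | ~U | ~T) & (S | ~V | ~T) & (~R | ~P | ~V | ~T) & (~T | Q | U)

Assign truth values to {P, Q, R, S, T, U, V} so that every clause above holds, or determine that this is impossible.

P=0,  Q=0,  R=0,  S=0,  T=0,  U=1,  V=1

Case S = 0:
From the singleton clause (~R), R = 0.
Case P = 0:
From the singleton clause (~T), T = 0.
From the singleton clause (V), V = 1.
From the singleton clause (U), U = 1.
From the singleton clause (~Q), Q = 0.
All clauses are satisfied.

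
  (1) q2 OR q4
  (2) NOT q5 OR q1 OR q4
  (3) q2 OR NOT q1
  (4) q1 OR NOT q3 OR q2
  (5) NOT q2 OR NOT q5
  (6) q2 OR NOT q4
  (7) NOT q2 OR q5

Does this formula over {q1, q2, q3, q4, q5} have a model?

Suppose q2 = true.
(NOT q5) alone gives q5 = false.
Now (q5) is unsatisfied and unit — conflict.
So q2 must be the other value — set q2 = false.
(q4) alone gives q4 = true.
Now (NOT q4) is unsatisfied and unit — conflict.
Either choice for q2 ends in contradiction.
No assignment satisfies every clause.

Unsatisfiable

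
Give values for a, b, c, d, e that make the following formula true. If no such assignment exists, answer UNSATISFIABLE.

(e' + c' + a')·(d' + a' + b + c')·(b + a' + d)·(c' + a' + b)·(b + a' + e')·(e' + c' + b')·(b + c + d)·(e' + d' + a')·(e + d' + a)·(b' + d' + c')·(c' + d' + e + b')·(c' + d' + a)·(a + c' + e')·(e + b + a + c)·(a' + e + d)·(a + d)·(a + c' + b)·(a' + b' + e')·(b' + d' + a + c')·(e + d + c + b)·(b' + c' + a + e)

Case a = 1:
Case e = 0:
The clause (d) is unit, so d = 1.
Case b = 0:
The clause (c') is unit, so c = 0.
Every clause now holds.

a=1, b=0, c=0, d=1, e=0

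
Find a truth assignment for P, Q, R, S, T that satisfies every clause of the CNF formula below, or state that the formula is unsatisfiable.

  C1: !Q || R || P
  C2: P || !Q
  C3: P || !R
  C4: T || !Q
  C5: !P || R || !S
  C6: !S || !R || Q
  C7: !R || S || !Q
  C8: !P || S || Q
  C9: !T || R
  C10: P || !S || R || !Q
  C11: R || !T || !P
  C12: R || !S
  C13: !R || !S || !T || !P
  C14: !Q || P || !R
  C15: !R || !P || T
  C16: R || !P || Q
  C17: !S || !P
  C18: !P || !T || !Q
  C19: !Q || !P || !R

Branch on P: set P = false.
(!Q) alone gives Q = false.
(!R) alone gives R = false.
(!T) alone gives T = false.
(!S) alone gives S = false.
All clauses are satisfied.

P: false; Q: false; R: false; S: false; T: false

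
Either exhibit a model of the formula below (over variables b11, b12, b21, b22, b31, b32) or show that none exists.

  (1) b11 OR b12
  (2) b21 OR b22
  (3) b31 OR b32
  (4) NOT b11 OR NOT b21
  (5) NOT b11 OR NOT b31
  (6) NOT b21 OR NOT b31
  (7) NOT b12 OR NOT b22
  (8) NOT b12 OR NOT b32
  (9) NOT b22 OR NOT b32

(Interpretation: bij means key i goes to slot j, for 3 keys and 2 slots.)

UNSATISFIABLE

Suppose b11 = true.
From the singleton clause (NOT b21), b21 = false.
From the singleton clause (b22), b22 = true.
From the singleton clause (NOT b31), b31 = false.
From the singleton clause (b32), b32 = true.
Now (NOT b32) is unsatisfied and unit — conflict.
Backtrack on b11: now try b11 = false.
From the singleton clause (b12), b12 = true.
From the singleton clause (NOT b22), b22 = false.
From the singleton clause (b21), b21 = true.
From the singleton clause (NOT b31), b31 = false.
From the singleton clause (b32), b32 = true.
Now (NOT b32) is unsatisfied and unit — conflict.
Either choice for b11 ends in contradiction.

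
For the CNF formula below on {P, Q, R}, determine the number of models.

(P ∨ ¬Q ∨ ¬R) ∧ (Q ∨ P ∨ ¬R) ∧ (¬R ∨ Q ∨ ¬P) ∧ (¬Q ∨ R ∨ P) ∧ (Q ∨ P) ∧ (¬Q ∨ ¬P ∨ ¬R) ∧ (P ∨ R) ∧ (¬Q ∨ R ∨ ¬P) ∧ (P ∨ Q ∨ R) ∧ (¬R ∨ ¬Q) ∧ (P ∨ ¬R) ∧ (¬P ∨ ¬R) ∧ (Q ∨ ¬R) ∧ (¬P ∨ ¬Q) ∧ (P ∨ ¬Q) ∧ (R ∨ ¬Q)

1

There are 2^3 = 8 truth assignments over (P, Q, R).
Check each against the 16 clauses (columns in the order P, Q, R):
  F F F  ✗ fails (Q ∨ P)
  F F T  ✗ fails (Q ∨ P ∨ ¬R)
  F T F  ✗ fails (¬Q ∨ R ∨ P)
  F T T  ✗ fails (P ∨ ¬Q ∨ ¬R)
  T F F  ✓ satisfies all
  T F T  ✗ fails (¬R ∨ Q ∨ ¬P)
  T T F  ✗ fails (¬Q ∨ R ∨ ¬P)
  T T T  ✗ fails (¬Q ∨ ¬P ∨ ¬R)
1 of the 8 rows is a model.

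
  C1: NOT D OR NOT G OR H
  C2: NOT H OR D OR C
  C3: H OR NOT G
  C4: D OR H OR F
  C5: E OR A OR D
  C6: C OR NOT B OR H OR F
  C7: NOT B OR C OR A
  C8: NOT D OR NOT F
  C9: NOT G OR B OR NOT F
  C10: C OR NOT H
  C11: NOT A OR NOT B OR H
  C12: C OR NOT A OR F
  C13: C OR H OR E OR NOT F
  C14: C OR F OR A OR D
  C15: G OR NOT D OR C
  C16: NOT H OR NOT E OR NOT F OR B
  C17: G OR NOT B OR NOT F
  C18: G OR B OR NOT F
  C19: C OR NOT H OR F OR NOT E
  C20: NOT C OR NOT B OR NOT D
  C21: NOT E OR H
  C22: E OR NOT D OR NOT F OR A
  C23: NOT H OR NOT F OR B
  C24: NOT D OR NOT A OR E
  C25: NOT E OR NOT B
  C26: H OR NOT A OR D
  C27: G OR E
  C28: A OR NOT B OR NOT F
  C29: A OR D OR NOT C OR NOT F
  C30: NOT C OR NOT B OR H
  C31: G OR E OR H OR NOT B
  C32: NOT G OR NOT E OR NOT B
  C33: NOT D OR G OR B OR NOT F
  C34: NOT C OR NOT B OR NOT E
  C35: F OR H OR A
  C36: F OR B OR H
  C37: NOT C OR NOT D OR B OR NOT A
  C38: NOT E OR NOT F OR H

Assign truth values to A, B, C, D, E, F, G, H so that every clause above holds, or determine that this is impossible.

Try H = true.
Unit clause (C) forces C = true.
Try D = false.
Try E = true.
Unit clause (NOT B) forces B = false.
Unit clause (NOT F) forces F = false.
No clause remains; A, G are free.

A=false, B=false, C=true, D=false, E=true, F=false, G=true, H=true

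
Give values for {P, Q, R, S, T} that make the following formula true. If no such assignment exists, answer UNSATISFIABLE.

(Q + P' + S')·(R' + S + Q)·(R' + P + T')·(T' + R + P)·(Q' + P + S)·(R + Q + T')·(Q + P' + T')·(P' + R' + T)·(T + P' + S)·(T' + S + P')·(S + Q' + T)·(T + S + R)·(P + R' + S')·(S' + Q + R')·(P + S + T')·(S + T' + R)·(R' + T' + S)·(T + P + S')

P ↦ 1, Q ↦ 1, R ↦ 1, S ↦ 1, T ↦ 1

Branch on Q: set Q = 1.
Branch on P: set P = 1.
Branch on R: set R = 1.
(T) alone gives T = 1.
(S) alone gives S = 1.
Every clause now holds.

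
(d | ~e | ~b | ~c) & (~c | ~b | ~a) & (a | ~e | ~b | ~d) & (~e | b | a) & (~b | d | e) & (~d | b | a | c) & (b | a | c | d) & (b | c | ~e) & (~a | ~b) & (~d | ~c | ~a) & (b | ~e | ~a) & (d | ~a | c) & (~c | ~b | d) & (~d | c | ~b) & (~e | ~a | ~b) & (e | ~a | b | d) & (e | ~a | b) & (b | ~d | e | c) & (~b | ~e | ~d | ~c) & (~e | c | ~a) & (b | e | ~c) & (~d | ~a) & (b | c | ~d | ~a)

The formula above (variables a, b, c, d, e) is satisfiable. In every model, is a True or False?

Suppose a = 1.
(~b) alone gives b = 0.
(~e) alone gives e = 0.
That conflicts with the unit clause (e).
So every satisfying assignment has a = False.

False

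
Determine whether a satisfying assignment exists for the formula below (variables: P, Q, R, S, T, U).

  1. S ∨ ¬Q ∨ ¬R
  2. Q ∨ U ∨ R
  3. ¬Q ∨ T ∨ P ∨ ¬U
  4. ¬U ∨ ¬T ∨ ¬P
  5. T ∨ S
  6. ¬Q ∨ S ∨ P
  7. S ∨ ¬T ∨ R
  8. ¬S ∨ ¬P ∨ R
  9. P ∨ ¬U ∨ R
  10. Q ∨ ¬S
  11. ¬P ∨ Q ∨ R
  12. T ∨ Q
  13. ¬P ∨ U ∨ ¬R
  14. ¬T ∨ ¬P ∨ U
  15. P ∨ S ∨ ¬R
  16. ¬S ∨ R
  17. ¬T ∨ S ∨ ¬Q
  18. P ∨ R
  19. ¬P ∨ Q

Suppose T = True.
Suppose U = False.
Unit clause (¬P) forces P = False.
Unit clause (R) forces R = True.
Unit clause (S) forces S = True.
Unit clause (Q) forces Q = True.
Every clause now holds.
A satisfying assignment: P=False,  Q=True,  R=True,  S=True,  T=True,  U=False.

Yes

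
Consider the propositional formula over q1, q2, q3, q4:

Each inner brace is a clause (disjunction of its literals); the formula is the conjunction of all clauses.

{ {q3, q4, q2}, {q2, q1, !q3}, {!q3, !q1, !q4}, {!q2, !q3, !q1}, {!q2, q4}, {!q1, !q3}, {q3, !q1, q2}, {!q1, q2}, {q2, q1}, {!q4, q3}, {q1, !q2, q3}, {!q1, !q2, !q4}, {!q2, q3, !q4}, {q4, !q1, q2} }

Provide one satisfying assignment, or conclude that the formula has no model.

q1: false; q2: true; q3: true; q4: true

Branch on q2: set q2 = true.
From the singleton clause (q4), q4 = true.
From the singleton clause (q3), q3 = true.
From the singleton clause (!q1), q1 = false.
Every clause now holds.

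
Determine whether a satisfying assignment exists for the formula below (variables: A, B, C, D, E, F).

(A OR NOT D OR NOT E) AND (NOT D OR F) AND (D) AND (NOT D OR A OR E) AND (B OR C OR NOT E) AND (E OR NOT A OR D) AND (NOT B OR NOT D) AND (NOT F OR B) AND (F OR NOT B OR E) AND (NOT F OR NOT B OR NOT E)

Unsatisfiable

(D) alone gives D = true.
(F) alone gives F = true.
(NOT B) alone gives B = false.
Now (B) is unsatisfied and unit — conflict.
No assignment satisfies every clause.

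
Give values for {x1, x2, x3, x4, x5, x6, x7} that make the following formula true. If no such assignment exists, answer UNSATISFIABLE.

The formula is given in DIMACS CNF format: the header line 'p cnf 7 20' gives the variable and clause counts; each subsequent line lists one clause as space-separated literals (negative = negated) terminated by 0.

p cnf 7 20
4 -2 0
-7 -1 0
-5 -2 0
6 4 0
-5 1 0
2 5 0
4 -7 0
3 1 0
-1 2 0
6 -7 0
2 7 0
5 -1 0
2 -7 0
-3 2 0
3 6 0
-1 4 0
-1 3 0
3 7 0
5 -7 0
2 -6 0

x1=False, x2=True, x3=True, x4=True, x5=False, x6=True, x7=False

Try x4 = True.
Try x7 = False.
Unit clause (x2) forces x2 = True.
Unit clause (¬x5) forces x5 = False.
Unit clause (¬x1) forces x1 = False.
Unit clause (x3) forces x3 = True.
Every clause is now satisfied; x6 is unconstrained.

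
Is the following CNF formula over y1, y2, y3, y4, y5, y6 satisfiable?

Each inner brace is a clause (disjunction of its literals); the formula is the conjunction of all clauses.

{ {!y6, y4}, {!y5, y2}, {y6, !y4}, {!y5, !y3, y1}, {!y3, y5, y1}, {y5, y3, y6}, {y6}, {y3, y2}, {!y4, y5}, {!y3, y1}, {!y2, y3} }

Yes

Unit clause (y6) forces y6 = true.
Unit clause (y4) forces y4 = true.
Unit clause (y5) forces y5 = true.
Unit clause (y2) forces y2 = true.
Unit clause (y3) forces y3 = true.
Unit clause (y1) forces y1 = true.
All clauses are satisfied.
A satisfying assignment: y1 ↦ true,  y2 ↦ true,  y3 ↦ true,  y4 ↦ true,  y5 ↦ true,  y6 ↦ true.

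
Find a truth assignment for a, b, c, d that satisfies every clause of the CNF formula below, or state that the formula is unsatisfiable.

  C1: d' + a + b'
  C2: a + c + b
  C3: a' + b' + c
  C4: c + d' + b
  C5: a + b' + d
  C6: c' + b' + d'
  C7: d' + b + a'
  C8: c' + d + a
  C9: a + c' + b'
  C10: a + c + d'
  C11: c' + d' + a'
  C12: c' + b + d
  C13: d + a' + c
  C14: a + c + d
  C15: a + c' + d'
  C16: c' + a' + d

Try d = 0.
Try a = 1.
From the singleton clause (c), c = 1.
But (c') is also a unit clause — contradiction.
That branch fails; take a = 0 instead.
From the singleton clause (b'), b = 0.
From the singleton clause (c), c = 1.
But (c') is also a unit clause — contradiction.
Neither a = 1 nor a = 0 works.
That branch fails; take d = 1 instead.
Try a = 1.
From the singleton clause (b), b = 1.
From the singleton clause (c), c = 1.
But (c') is also a unit clause — contradiction.
That branch fails; take a = 0 instead.
From the singleton clause (b'), b = 0.
From the singleton clause (c), c = 1.
But (c') is also a unit clause — contradiction.
Neither a = 1 nor a = 0 works.
Neither d = 1 nor d = 0 works.

UNSATISFIABLE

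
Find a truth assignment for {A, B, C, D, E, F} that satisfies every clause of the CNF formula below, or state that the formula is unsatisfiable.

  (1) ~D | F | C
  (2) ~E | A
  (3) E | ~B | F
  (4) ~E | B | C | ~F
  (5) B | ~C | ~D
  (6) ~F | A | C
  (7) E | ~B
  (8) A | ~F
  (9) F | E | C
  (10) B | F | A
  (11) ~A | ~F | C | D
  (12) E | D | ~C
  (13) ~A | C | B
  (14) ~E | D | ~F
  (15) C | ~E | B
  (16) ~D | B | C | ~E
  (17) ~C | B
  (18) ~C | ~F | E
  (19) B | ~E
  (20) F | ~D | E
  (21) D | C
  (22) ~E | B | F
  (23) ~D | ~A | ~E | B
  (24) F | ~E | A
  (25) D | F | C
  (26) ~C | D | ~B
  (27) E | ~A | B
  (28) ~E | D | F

A=1, B=1, C=1, D=1, E=1, F=0

Try E = 1.
From the singleton clause (A), A = 1.
From the singleton clause (B), B = 1.
Try D = 1.
Try F = 0.
From the singleton clause (C), C = 1.
All clauses are satisfied.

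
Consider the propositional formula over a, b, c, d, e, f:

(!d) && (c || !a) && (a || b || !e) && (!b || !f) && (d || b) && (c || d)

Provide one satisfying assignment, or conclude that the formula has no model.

a=true, b=true, c=true, d=false, e=true, f=false

From the singleton clause (!d), d = false.
From the singleton clause (b), b = true.
From the singleton clause (!f), f = false.
From the singleton clause (c), c = true.
No clause remains; a, e are free.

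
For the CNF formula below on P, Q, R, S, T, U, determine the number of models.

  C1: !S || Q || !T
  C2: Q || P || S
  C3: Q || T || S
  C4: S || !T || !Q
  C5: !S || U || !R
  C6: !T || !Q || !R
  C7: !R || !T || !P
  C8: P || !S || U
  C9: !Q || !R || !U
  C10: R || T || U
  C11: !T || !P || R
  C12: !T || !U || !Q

10

There are 2^6 = 64 truth assignments over (P, Q, R, S, T, U).
Split on S. With S = true, the clauses containing S are satisfied and !S drops from the rest; 6 of the 2^5 = 32 assignments to the other variables satisfy what remains.
With S = false, by the same count on the reduced clause set, 4 assignments work.
(One model: P=F, Q=F, R=F, S=T, T=F, U=T.)
Total: 6 + 4 = 10.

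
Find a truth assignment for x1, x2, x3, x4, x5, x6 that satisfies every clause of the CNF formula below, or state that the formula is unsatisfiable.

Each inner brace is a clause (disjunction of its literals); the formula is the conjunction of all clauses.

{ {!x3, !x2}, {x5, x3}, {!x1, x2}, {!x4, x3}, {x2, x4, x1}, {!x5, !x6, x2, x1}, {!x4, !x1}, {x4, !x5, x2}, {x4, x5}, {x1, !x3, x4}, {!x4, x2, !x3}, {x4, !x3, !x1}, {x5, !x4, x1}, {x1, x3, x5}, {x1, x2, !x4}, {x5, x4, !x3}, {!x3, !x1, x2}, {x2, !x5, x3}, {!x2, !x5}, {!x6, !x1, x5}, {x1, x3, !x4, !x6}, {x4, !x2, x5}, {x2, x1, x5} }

UNSATISFIABLE

Try x3 = false.
The clause (x5) is unit, so x5 = true.
The clause (!x4) is unit, so x4 = false.
The clause (x2) is unit, so x2 = true.
That conflicts with the unit clause (!x2).
That branch fails; take x3 = true instead.
The clause (!x2) is unit, so x2 = false.
The clause (!x1) is unit, so x1 = false.
The clause (x4) is unit, so x4 = true.
That conflicts with the unit clause (!x4).
Both values of x3 lead to a conflict.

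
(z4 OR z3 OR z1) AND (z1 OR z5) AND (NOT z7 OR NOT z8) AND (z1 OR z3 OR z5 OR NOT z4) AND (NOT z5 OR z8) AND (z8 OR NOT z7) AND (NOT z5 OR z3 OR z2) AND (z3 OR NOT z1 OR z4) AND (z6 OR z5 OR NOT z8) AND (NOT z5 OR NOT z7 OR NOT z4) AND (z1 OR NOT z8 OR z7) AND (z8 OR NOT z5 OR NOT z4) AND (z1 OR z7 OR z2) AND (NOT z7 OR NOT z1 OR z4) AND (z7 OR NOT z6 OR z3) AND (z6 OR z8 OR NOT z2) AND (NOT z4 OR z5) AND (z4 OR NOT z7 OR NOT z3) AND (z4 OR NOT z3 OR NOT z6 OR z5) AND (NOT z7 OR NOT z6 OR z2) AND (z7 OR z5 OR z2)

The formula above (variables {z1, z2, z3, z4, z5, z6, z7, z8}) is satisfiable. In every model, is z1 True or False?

True

Suppose z1 = false.
(z5) alone gives z5 = true.
(z8) alone gives z8 = true.
(NOT z7) alone gives z7 = false.
But (z7) is also a unit clause — contradiction.
So every satisfying assignment has z1 = True.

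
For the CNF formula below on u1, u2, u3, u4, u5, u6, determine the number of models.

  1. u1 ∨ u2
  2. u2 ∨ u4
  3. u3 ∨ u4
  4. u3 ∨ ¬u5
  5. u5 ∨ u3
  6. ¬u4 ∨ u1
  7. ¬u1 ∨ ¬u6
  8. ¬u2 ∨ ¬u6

There are 2^6 = 64 truth assignments over (u1, u2, u3, u4, u5, u6).
Split on u5. With u5 = True, the clauses containing u5 are satisfied and ¬u5 drops from the rest; 4 of the 2^5 = 32 assignments to the other variables satisfy what remains.
With u5 = False, by the same count on the reduced clause set, 4 assignments work.
(One model: u1=F, u2=T, u3=T, u4=F, u5=F, u6=F.)
Total: 4 + 4 = 8.

8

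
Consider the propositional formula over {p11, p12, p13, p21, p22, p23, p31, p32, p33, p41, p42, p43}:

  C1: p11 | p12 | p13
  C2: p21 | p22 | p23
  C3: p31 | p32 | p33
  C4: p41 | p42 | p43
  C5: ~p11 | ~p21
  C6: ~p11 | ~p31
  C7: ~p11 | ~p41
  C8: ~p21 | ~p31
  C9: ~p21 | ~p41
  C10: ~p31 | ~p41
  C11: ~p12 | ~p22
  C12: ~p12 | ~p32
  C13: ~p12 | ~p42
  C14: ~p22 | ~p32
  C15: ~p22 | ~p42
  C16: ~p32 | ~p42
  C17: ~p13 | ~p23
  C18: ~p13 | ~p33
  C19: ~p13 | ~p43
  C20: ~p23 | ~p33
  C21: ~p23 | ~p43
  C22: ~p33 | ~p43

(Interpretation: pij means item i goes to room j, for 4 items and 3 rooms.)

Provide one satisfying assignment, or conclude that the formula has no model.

Case p11 = 0:
Case p12 = 1:
(~p22) alone gives p22 = 0.
(~p32) alone gives p32 = 0.
(~p42) alone gives p42 = 0.
Case p21 = 1:
(~p31) alone gives p31 = 0.
(p33) alone gives p33 = 1.
(~p41) alone gives p41 = 0.
(p43) alone gives p43 = 1.
That conflicts with the unit clause (~p43).
That branch fails; take p21 = 0 instead.
(p23) alone gives p23 = 1.
(~p13) alone gives p13 = 0.
(~p33) alone gives p33 = 0.
(p31) alone gives p31 = 1.
(~p41) alone gives p41 = 0.
(p43) alone gives p43 = 1.
That conflicts with the unit clause (~p43).
Either choice for p21 ends in contradiction.
That branch fails; take p12 = 0 instead.
(p13) alone gives p13 = 1.
(~p23) alone gives p23 = 0.
(~p33) alone gives p33 = 0.
(~p43) alone gives p43 = 0.
Case p21 = 1:
(~p31) alone gives p31 = 0.
(p32) alone gives p32 = 1.
(~p41) alone gives p41 = 0.
(p42) alone gives p42 = 1.
That conflicts with the unit clause (~p42).
That branch fails; take p21 = 0 instead.
(p22) alone gives p22 = 1.
(~p32) alone gives p32 = 0.
(p31) alone gives p31 = 1.
(~p41) alone gives p41 = 0.
(p42) alone gives p42 = 1.
That conflicts with the unit clause (~p42).
Either choice for p21 ends in contradiction.
Either choice for p12 ends in contradiction.
That branch fails; take p11 = 1 instead.
(~p21) alone gives p21 = 0.
(~p31) alone gives p31 = 0.
(~p41) alone gives p41 = 0.
Case p22 = 1:
(~p12) alone gives p12 = 0.
(~p32) alone gives p32 = 0.
(p33) alone gives p33 = 1.
(~p42) alone gives p42 = 0.
(p43) alone gives p43 = 1.
That conflicts with the unit clause (~p43).
That branch fails; take p22 = 0 instead.
(p23) alone gives p23 = 1.
(~p13) alone gives p13 = 0.
(~p33) alone gives p33 = 0.
(p32) alone gives p32 = 1.
(~p12) alone gives p12 = 0.
(~p42) alone gives p42 = 0.
(p43) alone gives p43 = 1.
That conflicts with the unit clause (~p43).
Either choice for p22 ends in contradiction.
Either choice for p11 ends in contradiction.

UNSATISFIABLE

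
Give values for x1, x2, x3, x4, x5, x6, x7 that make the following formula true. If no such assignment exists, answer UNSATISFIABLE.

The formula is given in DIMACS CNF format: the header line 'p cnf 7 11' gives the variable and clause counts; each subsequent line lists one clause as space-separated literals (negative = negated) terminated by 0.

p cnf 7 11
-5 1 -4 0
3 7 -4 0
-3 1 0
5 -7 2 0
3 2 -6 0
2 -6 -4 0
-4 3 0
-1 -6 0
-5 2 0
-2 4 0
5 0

Unit clause (x5) forces x5 = True.
Unit clause (x2) forces x2 = True.
Unit clause (x4) forces x4 = True.
Unit clause (x1) forces x1 = True.
Unit clause (x3) forces x3 = True.
Unit clause (¬x6) forces x6 = False.
Every clause is now satisfied; x7 is unconstrained.

x1=True,  x2=True,  x3=True,  x4=True,  x5=True,  x6=False,  x7=False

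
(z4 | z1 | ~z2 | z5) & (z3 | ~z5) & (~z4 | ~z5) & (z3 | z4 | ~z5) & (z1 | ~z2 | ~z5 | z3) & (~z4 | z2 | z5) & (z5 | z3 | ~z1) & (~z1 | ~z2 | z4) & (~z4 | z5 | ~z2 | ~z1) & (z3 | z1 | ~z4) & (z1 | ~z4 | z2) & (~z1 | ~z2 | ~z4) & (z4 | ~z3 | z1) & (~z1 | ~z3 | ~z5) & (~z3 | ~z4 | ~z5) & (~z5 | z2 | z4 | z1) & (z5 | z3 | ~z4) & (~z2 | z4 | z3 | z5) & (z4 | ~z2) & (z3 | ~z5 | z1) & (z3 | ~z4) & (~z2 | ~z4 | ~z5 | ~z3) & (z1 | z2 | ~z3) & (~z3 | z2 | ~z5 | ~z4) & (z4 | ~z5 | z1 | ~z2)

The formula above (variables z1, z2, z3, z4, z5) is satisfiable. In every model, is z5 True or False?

Suppose z5 = 1.
From the singleton clause (z3), z3 = 1.
From the singleton clause (~z4), z4 = 0.
From the singleton clause (z1), z1 = 1.
Now (~z1) is unsatisfied and unit — conflict.
So every satisfying assignment has z5 = False.

False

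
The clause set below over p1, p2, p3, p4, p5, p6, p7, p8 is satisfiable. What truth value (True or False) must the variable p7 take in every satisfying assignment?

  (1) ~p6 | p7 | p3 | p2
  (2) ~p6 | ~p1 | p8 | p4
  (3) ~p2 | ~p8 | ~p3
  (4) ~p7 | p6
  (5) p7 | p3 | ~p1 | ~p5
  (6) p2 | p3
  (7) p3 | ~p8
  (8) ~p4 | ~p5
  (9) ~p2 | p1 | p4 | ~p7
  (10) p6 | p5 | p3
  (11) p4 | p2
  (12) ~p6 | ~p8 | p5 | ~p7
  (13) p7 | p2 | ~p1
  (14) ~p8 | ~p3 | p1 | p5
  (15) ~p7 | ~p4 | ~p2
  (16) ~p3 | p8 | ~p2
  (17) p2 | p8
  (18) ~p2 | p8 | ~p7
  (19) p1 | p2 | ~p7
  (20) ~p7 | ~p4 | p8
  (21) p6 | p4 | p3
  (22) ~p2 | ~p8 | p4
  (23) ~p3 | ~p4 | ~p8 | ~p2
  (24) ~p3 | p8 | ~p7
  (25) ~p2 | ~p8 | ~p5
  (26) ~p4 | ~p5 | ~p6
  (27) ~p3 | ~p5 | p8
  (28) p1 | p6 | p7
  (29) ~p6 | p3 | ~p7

False

Suppose p7 = 1.
Unit clause (p6) forces p6 = 1.
Unit clause (p3) forces p3 = 1.
Unit clause (p8) forces p8 = 1.
Unit clause (~p2) forces p2 = 0.
Unit clause (p4) forces p4 = 1.
Unit clause (~p5) forces p5 = 0.
That conflicts with the unit clause (p5).
So every satisfying assignment has p7 = False.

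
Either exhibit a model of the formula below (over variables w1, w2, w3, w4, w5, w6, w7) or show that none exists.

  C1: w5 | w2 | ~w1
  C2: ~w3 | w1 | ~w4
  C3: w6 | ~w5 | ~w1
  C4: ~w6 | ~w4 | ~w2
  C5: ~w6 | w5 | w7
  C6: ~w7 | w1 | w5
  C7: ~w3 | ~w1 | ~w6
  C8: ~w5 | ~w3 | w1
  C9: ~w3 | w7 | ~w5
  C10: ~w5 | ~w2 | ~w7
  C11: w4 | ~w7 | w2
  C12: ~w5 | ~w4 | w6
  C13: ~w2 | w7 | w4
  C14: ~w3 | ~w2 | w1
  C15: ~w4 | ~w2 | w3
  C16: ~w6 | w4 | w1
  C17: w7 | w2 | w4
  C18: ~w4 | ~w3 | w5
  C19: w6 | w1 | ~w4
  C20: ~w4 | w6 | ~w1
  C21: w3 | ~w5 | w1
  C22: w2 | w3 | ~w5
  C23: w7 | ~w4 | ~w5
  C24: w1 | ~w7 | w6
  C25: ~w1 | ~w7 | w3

Suppose w5 = 0.
Suppose w2 = 1.
Suppose w6 = 0.
Suppose w7 = 1.
The clause (w1) is unit, so w1 = 1.
The clause (~w4) is unit, so w4 = 0.
The clause (w3) is unit, so w3 = 1.
Every clause now holds.

w1 ↦ 1,  w2 ↦ 1,  w3 ↦ 1,  w4 ↦ 0,  w5 ↦ 0,  w6 ↦ 0,  w7 ↦ 1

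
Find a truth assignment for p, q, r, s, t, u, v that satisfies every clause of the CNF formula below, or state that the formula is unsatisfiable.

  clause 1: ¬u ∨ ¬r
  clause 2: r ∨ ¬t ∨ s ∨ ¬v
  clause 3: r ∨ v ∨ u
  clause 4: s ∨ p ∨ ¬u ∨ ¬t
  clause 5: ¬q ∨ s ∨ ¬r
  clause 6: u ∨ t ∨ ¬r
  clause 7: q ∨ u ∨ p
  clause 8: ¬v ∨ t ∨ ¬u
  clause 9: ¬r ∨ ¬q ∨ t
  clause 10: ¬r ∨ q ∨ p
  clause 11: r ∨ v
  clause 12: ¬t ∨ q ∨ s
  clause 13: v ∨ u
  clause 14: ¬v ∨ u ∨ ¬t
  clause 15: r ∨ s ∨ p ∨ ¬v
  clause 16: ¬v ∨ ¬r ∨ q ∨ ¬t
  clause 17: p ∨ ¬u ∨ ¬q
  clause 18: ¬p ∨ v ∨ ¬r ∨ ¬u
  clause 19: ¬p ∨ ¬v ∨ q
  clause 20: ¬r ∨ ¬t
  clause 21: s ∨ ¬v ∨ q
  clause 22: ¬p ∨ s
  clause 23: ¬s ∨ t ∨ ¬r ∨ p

Branch on u: set u = False.
From the singleton clause (v), v = True.
From the singleton clause (¬t), t = False.
From the singleton clause (¬r), r = False.
Branch on q: set q = True.
Branch on s: set s = True.
Every clause is now satisfied; p is unconstrained.

p ↦ True,  q ↦ True,  r ↦ False,  s ↦ True,  t ↦ False,  u ↦ False,  v ↦ True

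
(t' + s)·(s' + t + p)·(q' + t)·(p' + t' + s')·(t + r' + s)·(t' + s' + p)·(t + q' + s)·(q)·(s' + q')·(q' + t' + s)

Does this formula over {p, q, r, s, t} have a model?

(q) alone gives q = 1.
(t) alone gives t = 1.
(s) alone gives s = 1.
Now (s') is unsatisfied and unit — conflict.
No assignment satisfies every clause.

Unsatisfiable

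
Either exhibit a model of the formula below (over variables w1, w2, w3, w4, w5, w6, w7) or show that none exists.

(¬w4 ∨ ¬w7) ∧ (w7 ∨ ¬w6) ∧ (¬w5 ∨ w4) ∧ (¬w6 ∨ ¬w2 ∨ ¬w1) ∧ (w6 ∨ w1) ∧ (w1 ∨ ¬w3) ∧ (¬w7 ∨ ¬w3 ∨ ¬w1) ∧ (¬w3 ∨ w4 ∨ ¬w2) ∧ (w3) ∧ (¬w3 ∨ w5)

(w3) alone gives w3 = True.
(w1) alone gives w1 = True.
(¬w7) alone gives w7 = False.
(¬w6) alone gives w6 = False.
(w5) alone gives w5 = True.
(w4) alone gives w4 = True.
Every clause is now satisfied; w2 is unconstrained.

w1 ↦ True, w2 ↦ False, w3 ↦ True, w4 ↦ True, w5 ↦ True, w6 ↦ False, w7 ↦ False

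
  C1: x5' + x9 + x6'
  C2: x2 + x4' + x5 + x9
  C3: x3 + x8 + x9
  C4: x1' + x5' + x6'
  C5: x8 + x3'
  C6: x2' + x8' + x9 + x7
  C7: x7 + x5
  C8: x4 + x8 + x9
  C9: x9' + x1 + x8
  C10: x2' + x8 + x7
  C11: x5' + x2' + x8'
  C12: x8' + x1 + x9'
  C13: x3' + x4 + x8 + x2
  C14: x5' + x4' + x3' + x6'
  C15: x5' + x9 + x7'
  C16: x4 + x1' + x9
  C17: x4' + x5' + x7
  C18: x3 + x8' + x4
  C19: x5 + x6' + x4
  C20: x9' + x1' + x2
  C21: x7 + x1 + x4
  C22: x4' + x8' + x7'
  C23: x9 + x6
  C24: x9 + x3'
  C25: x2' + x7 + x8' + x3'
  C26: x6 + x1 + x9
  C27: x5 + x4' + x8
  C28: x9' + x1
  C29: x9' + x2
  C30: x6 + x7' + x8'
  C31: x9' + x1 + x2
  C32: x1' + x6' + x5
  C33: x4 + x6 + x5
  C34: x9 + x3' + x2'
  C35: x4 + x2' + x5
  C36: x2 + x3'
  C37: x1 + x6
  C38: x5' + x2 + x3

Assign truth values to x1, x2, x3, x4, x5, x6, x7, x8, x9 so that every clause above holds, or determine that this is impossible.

x1 ↦ 1; x2 ↦ 1; x3 ↦ 0; x4 ↦ 1; x5 ↦ 1; x6 ↦ 0; x7 ↦ 1; x8 ↦ 0; x9 ↦ 1

Try x8 = 0.
The clause (x3') is unit, so x3 = 0.
The clause (x9) is unit, so x9 = 1.
The clause (x1) is unit, so x1 = 1.
The clause (x2) is unit, so x2 = 1.
The clause (x7) is unit, so x7 = 1.
Try x5 = 1.
The clause (x6') is unit, so x6 = 0.
Every clause is now satisfied; x4 is unconstrained.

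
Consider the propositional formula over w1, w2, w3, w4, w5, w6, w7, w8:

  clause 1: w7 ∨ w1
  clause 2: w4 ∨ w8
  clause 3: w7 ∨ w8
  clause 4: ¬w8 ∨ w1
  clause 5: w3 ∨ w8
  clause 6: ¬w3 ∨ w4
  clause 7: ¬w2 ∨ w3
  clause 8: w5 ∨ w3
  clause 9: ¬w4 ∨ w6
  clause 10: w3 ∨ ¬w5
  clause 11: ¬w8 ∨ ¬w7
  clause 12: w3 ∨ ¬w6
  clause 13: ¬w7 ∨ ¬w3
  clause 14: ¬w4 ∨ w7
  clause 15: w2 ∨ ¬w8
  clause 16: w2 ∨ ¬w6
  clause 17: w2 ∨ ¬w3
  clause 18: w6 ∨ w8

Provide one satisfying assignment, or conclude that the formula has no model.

UNSATISFIABLE

Branch on w7: set w7 = True.
From the singleton clause (¬w8), w8 = False.
From the singleton clause (w4), w4 = True.
From the singleton clause (w3), w3 = True.
That conflicts with the unit clause (¬w3).
Undo w7 and try w7 = False.
From the singleton clause (w1), w1 = True.
From the singleton clause (w8), w8 = True.
From the singleton clause (¬w4), w4 = False.
From the singleton clause (¬w3), w3 = False.
From the singleton clause (¬w2), w2 = False.
That conflicts with the unit clause (w2).
Either choice for w7 ends in contradiction.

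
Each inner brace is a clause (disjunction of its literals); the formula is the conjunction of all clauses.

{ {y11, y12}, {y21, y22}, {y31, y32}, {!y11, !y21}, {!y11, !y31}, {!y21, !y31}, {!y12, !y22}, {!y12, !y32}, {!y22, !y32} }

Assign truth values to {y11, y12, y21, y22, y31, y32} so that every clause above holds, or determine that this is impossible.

Suppose y11 = true.
Unit clause (!y21) forces y21 = false.
Unit clause (y22) forces y22 = true.
Unit clause (!y31) forces y31 = false.
Unit clause (y32) forces y32 = true.
But (!y32) is also a unit clause — contradiction.
So y11 must be the other value — set y11 = false.
Unit clause (y12) forces y12 = true.
Unit clause (!y22) forces y22 = false.
Unit clause (y21) forces y21 = true.
Unit clause (!y31) forces y31 = false.
Unit clause (y32) forces y32 = true.
But (!y32) is also a unit clause — contradiction.
Either choice for y11 ends in contradiction.

UNSATISFIABLE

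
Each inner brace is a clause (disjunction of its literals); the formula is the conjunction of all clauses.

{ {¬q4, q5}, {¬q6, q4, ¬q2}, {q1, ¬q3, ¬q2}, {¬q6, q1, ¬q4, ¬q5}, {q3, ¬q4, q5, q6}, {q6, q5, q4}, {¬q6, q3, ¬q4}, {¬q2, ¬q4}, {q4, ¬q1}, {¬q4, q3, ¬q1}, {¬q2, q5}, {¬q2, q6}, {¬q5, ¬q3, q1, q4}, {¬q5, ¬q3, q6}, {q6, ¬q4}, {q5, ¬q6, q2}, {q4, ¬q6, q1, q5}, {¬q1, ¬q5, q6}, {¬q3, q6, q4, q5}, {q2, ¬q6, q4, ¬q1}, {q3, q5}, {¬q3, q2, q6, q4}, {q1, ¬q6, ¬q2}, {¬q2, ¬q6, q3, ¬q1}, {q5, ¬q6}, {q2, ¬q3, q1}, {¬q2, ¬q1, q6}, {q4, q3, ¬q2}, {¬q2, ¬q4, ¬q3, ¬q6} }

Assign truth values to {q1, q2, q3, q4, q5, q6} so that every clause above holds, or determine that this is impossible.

Try q4 = False.
The clause (¬q1) is unit, so q1 = False.
Try q6 = False.
The clause (q5) is unit, so q5 = True.
The clause (¬q2) is unit, so q2 = False.
The clause (¬q3) is unit, so q3 = False.
This assignment satisfies each clause.

q1: False, q2: False, q3: False, q4: False, q5: True, q6: False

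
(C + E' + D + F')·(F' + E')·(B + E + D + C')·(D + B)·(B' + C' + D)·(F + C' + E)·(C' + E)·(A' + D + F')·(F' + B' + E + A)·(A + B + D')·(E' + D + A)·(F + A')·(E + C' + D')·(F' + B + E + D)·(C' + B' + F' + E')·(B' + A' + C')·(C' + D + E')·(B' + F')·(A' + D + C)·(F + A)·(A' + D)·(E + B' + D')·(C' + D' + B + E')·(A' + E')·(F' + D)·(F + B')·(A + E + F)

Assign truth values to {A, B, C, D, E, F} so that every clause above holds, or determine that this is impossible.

A: 1,  B: 0,  C: 0,  D: 1,  E: 0,  F: 1

Case F = 1:
(E') alone gives E = 0.
(C') alone gives C = 0.
(B') alone gives B = 0.
(D) alone gives D = 1.
(A) alone gives A = 1.
All clauses are satisfied.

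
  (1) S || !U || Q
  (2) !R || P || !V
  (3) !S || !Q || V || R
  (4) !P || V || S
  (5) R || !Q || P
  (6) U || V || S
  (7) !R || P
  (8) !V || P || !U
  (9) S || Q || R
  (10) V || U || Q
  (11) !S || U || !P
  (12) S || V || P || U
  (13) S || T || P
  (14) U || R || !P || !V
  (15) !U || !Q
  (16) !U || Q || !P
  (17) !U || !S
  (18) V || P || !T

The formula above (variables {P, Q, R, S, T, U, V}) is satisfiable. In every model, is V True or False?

True

Suppose V = false.
Case P = false:
Unit clause (!R) forces R = false.
Unit clause (!Q) forces Q = false.
Unit clause (S) forces S = true.
Unit clause (U) forces U = true.
But (!U) is also a unit clause — contradiction.
Undo P and try P = true.
Unit clause (S) forces S = true.
Unit clause (U) forces U = true.
But (!U) is also a unit clause — contradiction.
Neither P = true nor P = false works.
So every satisfying assignment has V = True.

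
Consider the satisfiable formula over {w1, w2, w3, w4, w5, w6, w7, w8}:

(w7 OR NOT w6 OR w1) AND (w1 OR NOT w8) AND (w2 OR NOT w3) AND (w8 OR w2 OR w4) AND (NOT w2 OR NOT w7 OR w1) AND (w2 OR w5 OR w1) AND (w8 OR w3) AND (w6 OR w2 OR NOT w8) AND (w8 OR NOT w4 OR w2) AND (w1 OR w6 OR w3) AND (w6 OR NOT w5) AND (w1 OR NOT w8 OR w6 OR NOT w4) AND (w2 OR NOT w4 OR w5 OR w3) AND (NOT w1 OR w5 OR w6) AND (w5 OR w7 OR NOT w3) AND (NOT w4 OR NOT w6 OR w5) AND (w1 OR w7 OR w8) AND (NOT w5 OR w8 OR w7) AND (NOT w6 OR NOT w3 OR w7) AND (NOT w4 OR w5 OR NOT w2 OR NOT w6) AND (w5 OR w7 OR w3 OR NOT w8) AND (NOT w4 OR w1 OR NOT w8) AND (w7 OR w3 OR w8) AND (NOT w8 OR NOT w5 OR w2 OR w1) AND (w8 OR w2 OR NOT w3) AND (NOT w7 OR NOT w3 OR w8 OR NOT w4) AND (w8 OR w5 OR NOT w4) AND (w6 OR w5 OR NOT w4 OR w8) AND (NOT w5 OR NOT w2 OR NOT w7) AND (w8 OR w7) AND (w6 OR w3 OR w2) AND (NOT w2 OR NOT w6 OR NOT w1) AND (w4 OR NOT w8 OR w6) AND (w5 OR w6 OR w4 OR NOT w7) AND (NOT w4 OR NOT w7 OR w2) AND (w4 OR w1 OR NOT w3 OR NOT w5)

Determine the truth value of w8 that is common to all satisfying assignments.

True

Suppose w8 = false.
Unit clause (w3) forces w3 = true.
Unit clause (w2) forces w2 = true.
Unit clause (w7) forces w7 = true.
Unit clause (w1) forces w1 = true.
Unit clause (NOT w4) forces w4 = false.
Unit clause (NOT w5) forces w5 = false.
Unit clause (w6) forces w6 = true.
But (NOT w6) is also a unit clause — contradiction.
So every satisfying assignment has w8 = True.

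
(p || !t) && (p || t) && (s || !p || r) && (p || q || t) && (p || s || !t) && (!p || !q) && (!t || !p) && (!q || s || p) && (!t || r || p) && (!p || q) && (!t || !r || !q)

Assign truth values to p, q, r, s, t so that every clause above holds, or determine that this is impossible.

UNSATISFIABLE

Case p = true:
(!q) alone gives q = false.
That conflicts with the unit clause (q).
Backtrack on p: now try p = false.
(!t) alone gives t = false.
That conflicts with the unit clause (t).
Either choice for p ends in contradiction.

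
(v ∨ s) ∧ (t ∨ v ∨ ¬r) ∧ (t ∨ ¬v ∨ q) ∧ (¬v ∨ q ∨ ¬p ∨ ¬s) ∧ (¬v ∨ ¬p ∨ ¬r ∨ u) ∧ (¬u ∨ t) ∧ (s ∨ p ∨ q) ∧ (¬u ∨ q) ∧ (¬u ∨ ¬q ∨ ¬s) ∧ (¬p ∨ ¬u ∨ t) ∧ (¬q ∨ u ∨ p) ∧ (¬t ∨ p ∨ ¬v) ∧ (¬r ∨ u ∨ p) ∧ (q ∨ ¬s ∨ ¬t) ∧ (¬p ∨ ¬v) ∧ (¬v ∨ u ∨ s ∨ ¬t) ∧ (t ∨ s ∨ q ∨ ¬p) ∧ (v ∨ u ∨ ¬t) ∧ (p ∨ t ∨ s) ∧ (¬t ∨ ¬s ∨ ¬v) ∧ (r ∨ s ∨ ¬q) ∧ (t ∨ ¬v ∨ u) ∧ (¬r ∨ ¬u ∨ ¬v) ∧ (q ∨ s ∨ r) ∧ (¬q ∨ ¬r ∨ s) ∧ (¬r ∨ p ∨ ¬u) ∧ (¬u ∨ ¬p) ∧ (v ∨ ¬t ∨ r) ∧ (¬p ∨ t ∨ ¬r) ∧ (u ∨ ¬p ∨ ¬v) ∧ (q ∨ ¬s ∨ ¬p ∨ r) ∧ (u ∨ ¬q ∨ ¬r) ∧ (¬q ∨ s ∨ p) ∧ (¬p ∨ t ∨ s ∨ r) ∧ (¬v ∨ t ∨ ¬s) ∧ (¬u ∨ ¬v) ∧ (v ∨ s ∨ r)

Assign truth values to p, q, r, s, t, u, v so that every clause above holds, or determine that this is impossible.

p ↦ False,  q ↦ False,  r ↦ False,  s ↦ True,  t ↦ False,  u ↦ False,  v ↦ False

Suppose v = False.
(s) alone gives s = True.
Suppose t = False.
(¬r) alone gives r = False.
(¬u) alone gives u = False.
Suppose q = False.
(¬p) alone gives p = False.
This assignment satisfies each clause.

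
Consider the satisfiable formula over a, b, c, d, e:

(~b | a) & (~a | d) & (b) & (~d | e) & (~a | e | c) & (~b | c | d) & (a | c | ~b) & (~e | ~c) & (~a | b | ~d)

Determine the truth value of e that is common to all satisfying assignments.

True

Suppose e = 0.
From the singleton clause (b), b = 1.
From the singleton clause (a), a = 1.
From the singleton clause (d), d = 1.
But (~d) is also a unit clause — contradiction.
So every satisfying assignment has e = True.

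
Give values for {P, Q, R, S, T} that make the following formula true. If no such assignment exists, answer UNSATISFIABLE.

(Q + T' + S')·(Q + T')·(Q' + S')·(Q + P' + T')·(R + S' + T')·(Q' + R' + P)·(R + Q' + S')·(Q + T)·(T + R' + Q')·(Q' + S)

UNSATISFIABLE

Branch on Q: set Q = 1.
From the singleton clause (S'), S = 0.
That conflicts with the unit clause (S).
Undo Q and try Q = 0.
From the singleton clause (T'), T = 0.
That conflicts with the unit clause (T).
Neither Q = 1 nor Q = 0 works.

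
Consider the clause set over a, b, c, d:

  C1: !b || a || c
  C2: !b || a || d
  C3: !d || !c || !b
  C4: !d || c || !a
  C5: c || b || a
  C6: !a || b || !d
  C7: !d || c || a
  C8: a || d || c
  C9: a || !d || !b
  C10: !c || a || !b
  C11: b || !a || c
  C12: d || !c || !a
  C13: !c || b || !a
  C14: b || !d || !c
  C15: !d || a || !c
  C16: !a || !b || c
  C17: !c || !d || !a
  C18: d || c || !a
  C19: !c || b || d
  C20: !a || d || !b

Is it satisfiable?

Suppose b = false.
Suppose c = true.
The clause (!a) is unit, so a = false.
The clause (!d) is unit, so d = false.
Now (d) is unsatisfied and unit — conflict.
Undo c and try c = false.
The clause (a) is unit, so a = true.
Now (!a) is unsatisfied and unit — conflict.
Neither c = true nor c = false works.
Undo b and try b = true.
Suppose a = true.
The clause (c) is unit, so c = true.
The clause (!d) is unit, so d = false.
Now (d) is unsatisfied and unit — conflict.
Undo a and try a = false.
The clause (c) is unit, so c = true.
Now (!c) is unsatisfied and unit — conflict.
Neither a = true nor a = false works.
Neither b = true nor b = false works.
No assignment satisfies every clause.

No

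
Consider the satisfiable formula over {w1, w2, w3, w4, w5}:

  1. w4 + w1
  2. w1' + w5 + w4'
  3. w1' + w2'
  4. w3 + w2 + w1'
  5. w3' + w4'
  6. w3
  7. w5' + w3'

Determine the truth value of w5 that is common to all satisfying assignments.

False

Suppose w5 = 1.
(w3) alone gives w3 = 1.
Now (w3') is unsatisfied and unit — conflict.
So every satisfying assignment has w5 = False.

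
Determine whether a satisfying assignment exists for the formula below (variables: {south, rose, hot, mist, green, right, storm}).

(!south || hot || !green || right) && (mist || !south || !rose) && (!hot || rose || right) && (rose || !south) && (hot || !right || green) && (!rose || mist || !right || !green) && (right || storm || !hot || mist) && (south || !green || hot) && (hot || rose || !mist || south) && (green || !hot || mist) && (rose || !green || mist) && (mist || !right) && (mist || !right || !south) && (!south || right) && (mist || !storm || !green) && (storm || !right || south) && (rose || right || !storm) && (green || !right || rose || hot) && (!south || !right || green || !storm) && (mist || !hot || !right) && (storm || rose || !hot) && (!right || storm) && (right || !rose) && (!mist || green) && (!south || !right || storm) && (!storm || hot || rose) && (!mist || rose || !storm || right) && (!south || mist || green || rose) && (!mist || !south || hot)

Yes, satisfiable

Try rose = true.
(right) alone gives right = true.
(mist) alone gives mist = true.
(storm) alone gives storm = true.
(green) alone gives green = true.
Try south = true.
(hot) alone gives hot = true.
Every clause now holds.
A satisfying assignment: south ↦ true,  rose ↦ true,  hot ↦ true,  mist ↦ true,  green ↦ true,  right ↦ true,  storm ↦ true.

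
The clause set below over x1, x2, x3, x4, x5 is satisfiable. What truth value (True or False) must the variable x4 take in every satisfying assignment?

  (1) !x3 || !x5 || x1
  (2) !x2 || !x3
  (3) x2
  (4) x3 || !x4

False

Suppose x4 = true.
Unit clause (x2) forces x2 = true.
Unit clause (!x3) forces x3 = false.
But (x3) is also a unit clause — contradiction.
So every satisfying assignment has x4 = False.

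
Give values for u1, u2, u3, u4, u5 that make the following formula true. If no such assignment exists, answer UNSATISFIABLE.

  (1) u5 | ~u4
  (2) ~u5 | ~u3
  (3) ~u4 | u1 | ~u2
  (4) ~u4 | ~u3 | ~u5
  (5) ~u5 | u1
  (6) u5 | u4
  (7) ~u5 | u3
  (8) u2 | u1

Case u5 = 1:
The clause (~u3) is unit, so u3 = 0.
Now (u3) is unsatisfied and unit — conflict.
That branch fails; take u5 = 0 instead.
The clause (~u4) is unit, so u4 = 0.
Now (u4) is unsatisfied and unit — conflict.
Either choice for u5 ends in contradiction.

UNSATISFIABLE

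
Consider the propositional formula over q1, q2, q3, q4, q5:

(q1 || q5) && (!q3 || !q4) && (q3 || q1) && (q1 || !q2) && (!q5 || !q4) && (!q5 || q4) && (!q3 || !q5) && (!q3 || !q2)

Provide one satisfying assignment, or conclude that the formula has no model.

Branch on q1: set q1 = true.
Branch on q3: set q3 = false.
Branch on q5: set q5 = false.
No clause remains; q2, q4 are free.

q1 ↦ true,  q2 ↦ true,  q3 ↦ false,  q4 ↦ false,  q5 ↦ false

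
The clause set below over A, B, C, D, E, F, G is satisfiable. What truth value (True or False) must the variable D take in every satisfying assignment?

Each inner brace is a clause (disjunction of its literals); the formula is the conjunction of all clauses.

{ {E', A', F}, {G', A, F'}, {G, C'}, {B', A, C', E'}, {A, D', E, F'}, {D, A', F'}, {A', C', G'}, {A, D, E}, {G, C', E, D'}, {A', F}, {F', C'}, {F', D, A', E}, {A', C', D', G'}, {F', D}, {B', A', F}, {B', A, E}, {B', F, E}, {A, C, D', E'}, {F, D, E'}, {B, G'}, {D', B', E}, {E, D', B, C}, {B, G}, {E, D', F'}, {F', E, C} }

True

Suppose D = 0.
(F') alone gives F = 0.
(A') alone gives A = 0.
(E) alone gives E = 1.
Now (E') is unsatisfied and unit — conflict.
So every satisfying assignment has D = True.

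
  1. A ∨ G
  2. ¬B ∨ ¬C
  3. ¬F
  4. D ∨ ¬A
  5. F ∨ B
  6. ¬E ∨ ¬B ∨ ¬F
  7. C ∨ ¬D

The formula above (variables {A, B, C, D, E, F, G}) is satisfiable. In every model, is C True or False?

False

Suppose C = True.
From the singleton clause (¬B), B = False.
From the singleton clause (¬F), F = False.
Now (F) is unsatisfied and unit — conflict.
So every satisfying assignment has C = False.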